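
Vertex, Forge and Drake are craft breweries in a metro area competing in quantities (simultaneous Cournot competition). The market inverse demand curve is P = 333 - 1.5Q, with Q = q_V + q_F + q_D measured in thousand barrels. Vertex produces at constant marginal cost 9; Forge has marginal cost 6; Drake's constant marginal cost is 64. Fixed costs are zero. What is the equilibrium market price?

Vertex's profit: π_V = (333 - 1.5Q)q_V - (9q_V). Setting ∂π_V/∂q_V = 0: 324 - 3q_V - (3/2)(q_F + q_D) = 0.
Forge's first-order condition: 327 - 3q_F - (3/2)(q_V + q_D) = 0.
Drake's first-order condition: 269 - 3q_D - (3/2)(q_V + q_F) = 0.
Adding the 3 conditions: 920 − 3Q − 3Q = 0, i.e. Q = 460/3.
Back-substituting: q_V = (324 − 230)/(3/2) = 188/3, q_F = (327 − 230)/(3/2) = 194/3, q_D = (269 − 230)/(3/2) = 26.
Total output Q = 460/3, so price P = 333 - (3/2)·(460/3) = 103.

103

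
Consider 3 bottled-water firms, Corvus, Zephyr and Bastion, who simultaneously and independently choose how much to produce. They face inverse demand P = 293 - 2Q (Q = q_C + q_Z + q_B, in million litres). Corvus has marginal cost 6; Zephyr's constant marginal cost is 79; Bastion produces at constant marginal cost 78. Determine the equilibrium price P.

114

Corvus's profit: π_C = (293 - 2Q)q_C - (6q_C). Setting ∂π_C/∂q_C = 0: 287 - 4q_C - 2(q_Z + q_B) = 0.
Zephyr's profit: π_Z = (293 - 2Q)q_Z - (79q_Z). Setting ∂π_Z/∂q_Z = 0: 214 - 4q_Z - 2(q_C + q_B) = 0.
Bastion's first-order condition: 215 - 4q_B - 2(q_C + q_Z) = 0.
Adding the 3 conditions: 716 − 4Q − 4Q = 0, i.e. Q = 179/2.
Back-substituting: q_C = (287 − 179)/2 = 54, q_Z = (214 − 179)/2 = 35/2, q_B = (215 − 179)/2 = 18.
Total output Q = 179/2, so price P = 293 - 2·(179/2) = 114.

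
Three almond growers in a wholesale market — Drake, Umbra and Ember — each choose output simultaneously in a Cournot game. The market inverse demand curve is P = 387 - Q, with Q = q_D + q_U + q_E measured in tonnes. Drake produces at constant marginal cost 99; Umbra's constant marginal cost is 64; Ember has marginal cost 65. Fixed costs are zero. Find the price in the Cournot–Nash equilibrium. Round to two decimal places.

Drake's profit: π_D = (387 - Q)q_D - (99q_D). Setting ∂π_D/∂q_D = 0: 288 - 2q_D - (q_U + q_E) = 0.
Umbra's profit: π_U = (387 - Q)q_U - (64q_U). Setting ∂π_U/∂q_U = 0: 323 - 2q_U - (q_D + q_E) = 0.
Ember's profit: π_E = (387 - Q)q_E - (65q_E). Setting ∂π_E/∂q_E = 0: 322 - 2q_E - (q_D + q_U) = 0.
Adding the 3 first-order conditions: 933 − 4Q = 0, so Q = 933/4.
Back-substituting: q_D = (288 − 933/4) = 219/4, q_U = (323 − 933/4) = 359/4, q_E = (322 − 933/4) = 355/4.
Total output Q = 933/4, so price P = 387 - 933/4 = 615/4.

153.75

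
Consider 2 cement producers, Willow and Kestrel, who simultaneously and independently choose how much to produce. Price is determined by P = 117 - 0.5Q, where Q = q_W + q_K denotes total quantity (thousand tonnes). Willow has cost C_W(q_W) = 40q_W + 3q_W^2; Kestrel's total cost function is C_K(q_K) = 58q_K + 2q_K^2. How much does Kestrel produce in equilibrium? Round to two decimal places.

10.78

Willow's profit: π_W = (117 - 0.5Q)q_W - (40q_W + 3q_W²). Setting ∂π_W/∂q_W = 0: 77 - 7q_W - (1/2)(q_K) = 0.
Kestrel's first-order condition: 59 - 5q_K - (1/2)(q_W) = 0.
So q_W = (77 - (1/2)q_K)/7 and q_K = (59 - (1/2)q_W)/5.
Substituting one into the other gives q_W = 1422/139 and q_K = 1498/139.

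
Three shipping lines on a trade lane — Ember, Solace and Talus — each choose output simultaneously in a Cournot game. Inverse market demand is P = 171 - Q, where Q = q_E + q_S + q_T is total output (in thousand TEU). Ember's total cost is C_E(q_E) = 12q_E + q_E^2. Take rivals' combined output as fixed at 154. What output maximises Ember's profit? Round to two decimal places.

1.25

With rivals' combined output fixed at 154, Ember's profit is π_E = (171 - 154 - q_E)q_E - (12q_E + q_E²) = (17 - q_E)q_E - (12q_E + q_E²).
∂π_E/∂q_E = 5 - 4q_E = 0, so q_E = 5/4.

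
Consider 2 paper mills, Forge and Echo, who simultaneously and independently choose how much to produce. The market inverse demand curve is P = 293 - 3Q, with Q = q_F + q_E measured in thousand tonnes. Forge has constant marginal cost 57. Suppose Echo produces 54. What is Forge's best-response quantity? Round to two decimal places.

12.33

With the rival's output fixed at 54, Forge's profit is π_F = (293 - 3·54 - 3q_F)q_F - (57q_F) = (131 - 3q_F)q_F - (57q_F).
∂π_F/∂q_F = 74 - 6q_F = 0, so q_F = 37/3.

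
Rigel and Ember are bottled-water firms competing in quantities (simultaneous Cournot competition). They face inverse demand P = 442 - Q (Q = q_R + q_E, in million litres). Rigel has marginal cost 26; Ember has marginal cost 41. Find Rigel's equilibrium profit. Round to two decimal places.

20640.11

Rigel's profit: π_R = (442 - Q)q_R - (26q_R). Setting ∂π_R/∂q_R = 0: 416 - 2q_R - (q_E) = 0.
Ember's profit: π_E = (442 - Q)q_E - (41q_E). Setting ∂π_E/∂q_E = 0: 401 - 2q_E - (q_R) = 0.
So q_R = (416 - q_E)/2 and q_E = (401 - q_R)/2.
Solving the pair: q_R = 431/3, q_E = 386/3.
Price P = 442 - 817/3 = 509/3.
Rigel's profit: (509/3 - 26)·(431/3) = 20640.1111.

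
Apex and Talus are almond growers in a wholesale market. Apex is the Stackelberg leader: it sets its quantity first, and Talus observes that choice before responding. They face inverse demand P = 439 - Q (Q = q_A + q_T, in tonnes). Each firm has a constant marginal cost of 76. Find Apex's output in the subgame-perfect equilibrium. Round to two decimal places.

181.50

Solve by backward induction. Given q_A, the follower Talus maximises π_T = (439 - q_A - q_T)q_T - 76q_T.
Follower FOC: 363 - q_A - 2q_T = 0, so q_T(q_A) = (363 - q_A)/2.
Apex substitutes q_T(q_A) into its own profit: π_A = q_A(439 - q_A - (363 - q_A)/2) - 76q_A = (515/2 - (1/2)q_A)q_A - 76q_A.
The leader's first-order condition 363/2 - q_A = 0 yields q_A = 363/2.
Then q_T = (363 - 363/2)/2 = 363/4.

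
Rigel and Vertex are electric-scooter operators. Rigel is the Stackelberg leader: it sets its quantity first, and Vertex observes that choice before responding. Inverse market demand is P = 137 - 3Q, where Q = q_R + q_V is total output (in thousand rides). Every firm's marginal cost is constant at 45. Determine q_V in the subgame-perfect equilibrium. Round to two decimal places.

7.67

Solve by backward induction. Given q_R, the follower Vertex maximises π_V = (137 - 3q_R - 3q_V)q_V - 45q_V.
Setting the follower's marginal profit to zero, 92 - 3q_R - 6q_V = 0, i.e. q_V = (92 - 3q_R)/6.
The leader anticipates this reaction. Substituting into P = 137 - 3Q gives P = 91 - (3/2)q_R, so π_R = (91 - (3/2)q_R)q_R - 45q_R.
Maximising: ∂π_R/∂q_R = 46 - 3q_R = 0, giving q_R = 46/3.
Then q_V = (92 - 3·(46/3))/6 = 23/3.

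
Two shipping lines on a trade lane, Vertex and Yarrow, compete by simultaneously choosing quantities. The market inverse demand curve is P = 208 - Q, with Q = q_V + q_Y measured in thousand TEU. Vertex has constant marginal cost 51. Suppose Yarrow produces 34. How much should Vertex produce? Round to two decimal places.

61.50

With the rival's output fixed at 34, Vertex's profit is π_V = (208 - 34 - q_V)q_V - (51q_V) = (174 - q_V)q_V - (51q_V).
∂π_V/∂q_V = 123 - 2q_V = 0, so q_V = 123/2.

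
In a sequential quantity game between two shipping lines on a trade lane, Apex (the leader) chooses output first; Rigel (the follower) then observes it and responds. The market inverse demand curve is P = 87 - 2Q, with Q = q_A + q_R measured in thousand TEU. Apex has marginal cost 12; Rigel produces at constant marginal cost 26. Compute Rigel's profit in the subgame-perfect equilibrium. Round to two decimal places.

The follower Rigel best-responds to any q_A: π_R = (87 - 2Q)q_R - 26q_R.
∂π_R/∂q_R = 61 - 2q_A - 4q_R = 0 gives the reaction function q_R = (61 - 2q_A)/4.
Apex substitutes q_R(q_A) into its own profit: π_A = q_A(87 - 2q_A - (61 - 2q_A)/2) - 12q_A = (113/2 - q_A)q_A - 12q_A.
Maximising: ∂π_A/∂q_A = 89/2 - 2q_A = 0, giving q_A = 89/4.
Then q_R = (61 - 2·(89/4))/4 = 33/8.
Price P = 87 - 2·(211/8) = 137/4.
Rigel's profit: (137/4 - 26)·(33/8) = 1089/32.

34.03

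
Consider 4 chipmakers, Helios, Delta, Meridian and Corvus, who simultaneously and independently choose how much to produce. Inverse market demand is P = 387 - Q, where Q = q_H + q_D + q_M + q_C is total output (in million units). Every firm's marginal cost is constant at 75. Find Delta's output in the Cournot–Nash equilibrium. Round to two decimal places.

62.40

A representative firm's profit is π_i = q_i(387 - Q) - 75q_i.
Setting ∂π_i/∂q_i = 0 with rivals' quantities fixed: 312 - 2q_i - Σ_{j≠i} q_j = 0.
With identical firms every q_j equals q_i, so Σ_{j≠i} q_j = 3q_i and 312 = 5q_i, giving q_i = 312/5.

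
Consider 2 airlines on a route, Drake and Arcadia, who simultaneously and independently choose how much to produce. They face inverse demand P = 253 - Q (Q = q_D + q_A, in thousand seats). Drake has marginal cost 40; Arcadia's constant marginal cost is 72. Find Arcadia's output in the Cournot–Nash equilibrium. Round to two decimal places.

Drake's profit: π_D = (253 - Q)q_D - (40q_D). Setting ∂π_D/∂q_D = 0: 213 - 2q_D - (q_A) = 0.
Arcadia's profit: π_A = (253 - Q)q_A - (72q_A). Setting ∂π_A/∂q_A = 0: 181 - 2q_A - (q_D) = 0.
Best responses: q_D = (213 - q_A)/2, q_A = (181 - q_D)/2.
Solving the pair: q_D = 245/3, q_A = 149/3.

49.67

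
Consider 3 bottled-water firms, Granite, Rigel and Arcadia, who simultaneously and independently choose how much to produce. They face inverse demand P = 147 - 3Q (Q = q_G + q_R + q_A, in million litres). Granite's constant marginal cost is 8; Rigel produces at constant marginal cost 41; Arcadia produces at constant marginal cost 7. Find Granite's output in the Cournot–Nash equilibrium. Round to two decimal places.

14.25

Granite's profit: π_G = (147 - 3Q)q_G - (8q_G). Setting ∂π_G/∂q_G = 0: 139 - 6q_G - 3(q_R + q_A) = 0.
Rigel's first-order condition: 106 - 6q_R - 3(q_G + q_A) = 0.
Arcadia's first-order condition: 140 - 6q_A - 3(q_G + q_R) = 0.
Summing all 3 equations gives 385 − 12Q = 0, hence Q = 385/12.
Back-substituting: q_G = (139 − 385/4)/3 = 57/4, q_R = (106 − 385/4)/3 = 13/4, q_A = (140 − 385/4)/3 = 175/12.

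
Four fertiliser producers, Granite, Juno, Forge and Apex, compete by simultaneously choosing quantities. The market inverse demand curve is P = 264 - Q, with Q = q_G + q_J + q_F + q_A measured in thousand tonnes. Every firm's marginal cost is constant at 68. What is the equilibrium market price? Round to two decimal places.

Each firm earns π_i = (264 - Q)q_i - 68q_i.
Setting ∂π_i/∂q_i = 0 with rivals' quantities fixed: 196 - 2q_i - Σ_{j≠i} q_j = 0.
By symmetry each firm produces the same amount; substituting Σ_{j≠i} q_j = 3q_i yields q_i = 196/5.
Total output Q = 784/5, so price P = 264 - 784/5 = 536/5.

107.20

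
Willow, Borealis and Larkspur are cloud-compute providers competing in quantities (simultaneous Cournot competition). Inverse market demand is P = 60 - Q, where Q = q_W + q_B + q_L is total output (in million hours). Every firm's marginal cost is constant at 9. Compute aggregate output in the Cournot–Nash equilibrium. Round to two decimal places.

A representative firm's profit is π_i = q_i(60 - Q) - 9q_i.
Setting ∂π_i/∂q_i = 0 with rivals' quantities fixed: 51 - 2q_i - Σ_{j≠i} q_j = 0.
With identical firms every q_j equals q_i, so Σ_{j≠i} q_j = 2q_i and 51 = 4q_i, giving q_i = 51/4.
Total output Q = 51/4 + 51/4 + 51/4 = 153/4.

38.25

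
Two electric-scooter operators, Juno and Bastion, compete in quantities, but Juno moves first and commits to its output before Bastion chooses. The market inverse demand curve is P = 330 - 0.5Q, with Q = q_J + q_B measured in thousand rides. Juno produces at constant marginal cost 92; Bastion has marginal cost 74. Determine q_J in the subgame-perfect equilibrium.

220

The follower Bastion best-responds to any q_J: π_B = (330 - 0.5Q)q_B - 74q_B.
Setting the follower's marginal profit to zero, 256 - (1/2)q_J - q_B = 0, i.e. q_B = (256 - (1/2)q_J).
The leader anticipates this reaction. Substituting into P = 330 - 0.5Q gives P = 202 - (1/4)q_J, so π_J = (202 - (1/4)q_J)q_J - 92q_J.
Maximising: ∂π_J/∂q_J = 110 - (1/2)q_J = 0, giving q_J = 220.
Then q_B = (256 - (1/2)·220) = 146.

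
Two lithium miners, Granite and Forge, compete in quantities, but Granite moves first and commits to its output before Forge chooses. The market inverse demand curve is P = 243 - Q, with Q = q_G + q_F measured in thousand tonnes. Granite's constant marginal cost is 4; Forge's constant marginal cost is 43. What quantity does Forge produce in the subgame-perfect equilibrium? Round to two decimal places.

30.50

The follower Forge best-responds to any q_G: π_F = (243 - Q)q_F - 43q_F.
∂π_F/∂q_F = 200 - q_G - 2q_F = 0 gives the reaction function q_F = (200 - q_G)/2.
The leader anticipates this reaction. Substituting into P = 243 - Q gives P = 143 - (1/2)q_G, so π_G = (143 - (1/2)q_G)q_G - 4q_G.
Leader FOC: 139 - q_G = 0, so q_G = 139.
Then q_F = (200 - 139)/2 = 61/2.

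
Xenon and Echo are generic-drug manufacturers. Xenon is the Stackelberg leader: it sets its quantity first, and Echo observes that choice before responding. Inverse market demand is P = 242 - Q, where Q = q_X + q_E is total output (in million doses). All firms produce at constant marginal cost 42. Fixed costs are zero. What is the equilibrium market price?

92

Solve by backward induction. Given q_X, the follower Echo maximises π_E = (242 - q_X - q_E)q_E - 42q_E.
Setting the follower's marginal profit to zero, 200 - q_X - 2q_E = 0, i.e. q_E = (200 - q_X)/2.
The leader anticipates this reaction. Substituting into P = 242 - Q gives P = 142 - (1/2)q_X, so π_X = (142 - (1/2)q_X)q_X - 42q_X.
The leader's first-order condition 100 - q_X = 0 yields q_X = 100.
Then q_E = (200 - 100)/2 = 50.
Total output Q = 150, so price P = 242 - 150 = 92.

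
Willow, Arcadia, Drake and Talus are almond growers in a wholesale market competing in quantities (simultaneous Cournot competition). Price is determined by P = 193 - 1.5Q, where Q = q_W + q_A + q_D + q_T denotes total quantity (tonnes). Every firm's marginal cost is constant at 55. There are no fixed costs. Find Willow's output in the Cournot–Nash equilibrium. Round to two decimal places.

18.40

Each firm earns π_i = (193 - 1.5Q)q_i - 55q_i.
First-order condition (treating rivals' output as given): 138 - 3q_i - (3/2)·Σ_{j≠i} q_j = 0.
With identical firms every q_j equals q_i, so Σ_{j≠i} q_j = 3q_i and 138 = (15/2)q_i, giving q_i = 92/5.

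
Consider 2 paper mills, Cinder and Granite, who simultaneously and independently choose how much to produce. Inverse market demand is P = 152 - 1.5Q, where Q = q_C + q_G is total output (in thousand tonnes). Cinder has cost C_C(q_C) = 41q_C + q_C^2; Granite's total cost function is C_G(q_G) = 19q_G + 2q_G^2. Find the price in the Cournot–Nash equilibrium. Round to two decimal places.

Cinder's profit: π_C = (152 - 1.5Q)q_C - (41q_C + q_C²). Setting ∂π_C/∂q_C = 0: 111 - 5q_C - (3/2)(q_G) = 0.
Granite's profit: π_G = (152 - 1.5Q)q_G - (19q_G + 2q_G²). Setting ∂π_G/∂q_G = 0: 133 - 7q_G - (3/2)(q_C) = 0.
Rearranging gives the reaction functions q_C = (111 - (3/2)q_G)/5 and q_G = (133 - (3/2)q_C)/7.
Solving the pair: q_C = 17.6336, q_G = 1994/131.
Total output Q = 32.8550, so price P = 152 - (3/2)·32.8550 = 102.7176.

102.72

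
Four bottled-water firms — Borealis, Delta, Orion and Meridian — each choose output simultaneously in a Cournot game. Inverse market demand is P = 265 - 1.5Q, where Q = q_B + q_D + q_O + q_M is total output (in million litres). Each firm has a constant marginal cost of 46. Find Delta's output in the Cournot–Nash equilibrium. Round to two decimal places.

A representative firm's profit is π_i = q_i(265 - 1.5Q) - 46q_i.
Setting ∂π_i/∂q_i = 0 with rivals' quantities fixed: 219 - 3q_i - (3/2)·Σ_{j≠i} q_j = 0.
With identical firms every q_j equals q_i, so Σ_{j≠i} q_j = 3q_i and 219 = (15/2)q_i, giving q_i = 146/5.

29.20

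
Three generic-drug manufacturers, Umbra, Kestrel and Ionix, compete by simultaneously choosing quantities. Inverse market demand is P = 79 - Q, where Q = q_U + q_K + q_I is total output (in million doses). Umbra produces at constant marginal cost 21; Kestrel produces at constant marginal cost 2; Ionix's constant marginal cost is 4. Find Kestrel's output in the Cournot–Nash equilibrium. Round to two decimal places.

24.50

Umbra's profit: π_U = (79 - Q)q_U - (21q_U). Setting ∂π_U/∂q_U = 0: 58 - 2q_U - (q_K + q_I) = 0.
Kestrel's profit: π_K = (79 - Q)q_K - (2q_K). Setting ∂π_K/∂q_K = 0: 77 - 2q_K - (q_U + q_I) = 0.
Ionix's first-order condition: 75 - 2q_I - (q_U + q_K) = 0.
Adding the 3 first-order conditions: 210 − 4Q = 0, so Q = 105/2.
Back-substituting: q_U = (58 − 105/2) = 11/2, q_K = (77 − 105/2) = 49/2, q_I = (75 − 105/2) = 45/2.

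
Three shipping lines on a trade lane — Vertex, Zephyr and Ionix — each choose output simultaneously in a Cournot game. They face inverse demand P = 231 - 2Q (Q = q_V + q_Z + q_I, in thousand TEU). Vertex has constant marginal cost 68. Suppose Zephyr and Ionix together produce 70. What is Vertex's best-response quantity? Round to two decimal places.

With rivals' combined output fixed at 70, Vertex's profit is π_V = (231 - 2·70 - 2q_V)q_V - (68q_V) = (91 - 2q_V)q_V - (68q_V).
∂π_V/∂q_V = 23 - 4q_V = 0, so q_V = 23/4.

5.75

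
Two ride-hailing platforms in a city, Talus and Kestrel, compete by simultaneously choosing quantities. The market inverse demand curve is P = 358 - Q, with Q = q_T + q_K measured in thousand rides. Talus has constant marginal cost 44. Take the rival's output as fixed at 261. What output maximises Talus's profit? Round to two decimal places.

With the rival's output fixed at 261, Talus's profit is π_T = (358 - 261 - q_T)q_T - (44q_T) = (97 - q_T)q_T - (44q_T).
∂π_T/∂q_T = 53 - 2q_T = 0, so q_T = 53/2.

26.50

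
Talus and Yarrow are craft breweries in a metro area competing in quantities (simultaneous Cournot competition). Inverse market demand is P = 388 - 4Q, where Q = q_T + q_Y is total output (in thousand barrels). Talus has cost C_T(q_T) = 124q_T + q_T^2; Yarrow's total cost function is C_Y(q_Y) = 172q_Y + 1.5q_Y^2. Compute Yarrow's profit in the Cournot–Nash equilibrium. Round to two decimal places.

Talus's profit: π_T = (388 - 4Q)q_T - (124q_T + q_T²). Setting ∂π_T/∂q_T = 0: 264 - 10q_T - 4(q_Y) = 0.
Yarrow's first-order condition: 216 - 11q_Y - 4(q_T) = 0.
Best responses: q_T = (264 - 4q_Y)/10, q_Y = (216 - 4q_T)/11.
Solving the pair: q_T = 1020/47, q_Y = 552/47.
Price P = 388 - 4·(1572/47) = 254.2128.
Yarrow's profit: 254.2128·(552/47) - 172·(552/47) - (3/2)(552/47)² = 758.6564.

758.66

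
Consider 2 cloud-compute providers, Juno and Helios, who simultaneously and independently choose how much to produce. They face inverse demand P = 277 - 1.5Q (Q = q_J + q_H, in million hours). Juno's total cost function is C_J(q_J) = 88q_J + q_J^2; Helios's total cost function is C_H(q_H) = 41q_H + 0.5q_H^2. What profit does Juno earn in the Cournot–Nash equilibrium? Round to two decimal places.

Juno's profit: π_J = (277 - 1.5Q)q_J - (88q_J + q_J²). Setting ∂π_J/∂q_J = 0: 189 - 5q_J - (3/2)(q_H) = 0.
Helios's first-order condition: 236 - 4q_H - (3/2)(q_J) = 0.
Rearranging gives the reaction functions q_J = (189 - (3/2)q_H)/5 and q_H = (236 - (3/2)q_J)/4.
Substituting one into the other gives q_J = 1608/71 and q_H = 50.5070.
Price P = 277 - (3/2)·73.1549 = 167.2676.
Juno's profit: 167.2676·(1608/71) - 88·(1608/71) - (1608/71)² = 1282.3170.

1282.32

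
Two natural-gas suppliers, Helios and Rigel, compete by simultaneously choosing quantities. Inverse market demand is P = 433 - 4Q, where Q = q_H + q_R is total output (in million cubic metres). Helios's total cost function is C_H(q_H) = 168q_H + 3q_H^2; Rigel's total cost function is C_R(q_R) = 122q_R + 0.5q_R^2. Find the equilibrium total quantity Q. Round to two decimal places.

40.32

Helios's profit: π_H = (433 - 4Q)q_H - (168q_H + 3q_H²). Setting ∂π_H/∂q_H = 0: 265 - 14q_H - 4(q_R) = 0.
Rigel's first-order condition: 311 - 9q_R - 4(q_H) = 0.
Best responses: q_H = (265 - 4q_R)/14, q_R = (311 - 4q_H)/9.
Substituting one into the other gives q_H = 1141/110 and q_R = 1647/55.
Total output Q = 1141/110 + 1647/55 = 887/22.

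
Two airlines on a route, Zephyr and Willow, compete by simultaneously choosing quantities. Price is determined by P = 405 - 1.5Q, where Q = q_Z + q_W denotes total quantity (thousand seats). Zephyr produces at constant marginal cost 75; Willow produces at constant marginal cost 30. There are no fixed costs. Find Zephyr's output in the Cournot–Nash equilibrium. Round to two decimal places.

Zephyr's profit: π_Z = (405 - 1.5Q)q_Z - (75q_Z). Setting ∂π_Z/∂q_Z = 0: 330 - 3q_Z - (3/2)(q_W) = 0.
Willow's profit: π_W = (405 - 1.5Q)q_W - (30q_W). Setting ∂π_W/∂q_W = 0: 375 - 3q_W - (3/2)(q_Z) = 0.
So q_Z = (330 - (3/2)q_W)/3 and q_W = (375 - (3/2)q_Z)/3.
Substituting one into the other gives q_Z = 190/3 and q_W = 280/3.

63.33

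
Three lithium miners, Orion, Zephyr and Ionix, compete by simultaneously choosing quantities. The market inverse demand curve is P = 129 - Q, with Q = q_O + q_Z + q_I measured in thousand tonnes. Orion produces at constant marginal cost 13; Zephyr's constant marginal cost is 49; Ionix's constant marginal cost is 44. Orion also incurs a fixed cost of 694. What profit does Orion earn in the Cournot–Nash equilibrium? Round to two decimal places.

Orion's profit: π_O = (129 - Q)q_O - (13q_O). Setting ∂π_O/∂q_O = 0: 116 - 2q_O - (q_Z + q_I) = 0.
Zephyr's first-order condition: 80 - 2q_Z - (q_O + q_I) = 0.
Ionix's first-order condition: 85 - 2q_I - (q_O + q_Z) = 0.
Adding the 3 first-order conditions: 281 − 4Q = 0, so Q = 281/4.
Back-substituting: q_O = (116 − 281/4) = 183/4, q_Z = (80 − 281/4) = 39/4, q_I = (85 − 281/4) = 59/4.
Price P = 129 - 281/4 = 235/4.
Orion's profit: (235/4 - 13)·(183/4) - 694 = 1399.0625.

1399.06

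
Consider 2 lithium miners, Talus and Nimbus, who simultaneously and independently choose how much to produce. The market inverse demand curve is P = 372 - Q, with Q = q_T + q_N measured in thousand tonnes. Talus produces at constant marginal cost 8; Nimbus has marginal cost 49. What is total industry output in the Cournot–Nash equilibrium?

Talus's profit: π_T = (372 - Q)q_T - (8q_T). Setting ∂π_T/∂q_T = 0: 364 - 2q_T - (q_N) = 0.
Nimbus's first-order condition: 323 - 2q_N - (q_T) = 0.
So q_T = (364 - q_N)/2 and q_N = (323 - q_T)/2.
Solving the pair: q_T = 135, q_N = 94.
Total output Q = 135 + 94 = 229.

229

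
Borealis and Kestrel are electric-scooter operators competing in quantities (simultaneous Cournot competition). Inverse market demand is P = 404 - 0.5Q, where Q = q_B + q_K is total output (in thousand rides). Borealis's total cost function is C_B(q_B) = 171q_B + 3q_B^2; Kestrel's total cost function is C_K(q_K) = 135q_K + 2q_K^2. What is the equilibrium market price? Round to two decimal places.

363.76

Borealis's profit: π_B = (404 - 0.5Q)q_B - (171q_B + 3q_B²). Setting ∂π_B/∂q_B = 0: 233 - 7q_B - (1/2)(q_K) = 0.
Kestrel's first-order condition: 269 - 5q_K - (1/2)(q_B) = 0.
Best responses: q_B = (233 - (1/2)q_K)/7, q_K = (269 - (1/2)q_B)/5.
Solving the pair: q_B = 29.6547, q_K = 50.8345.
Total output Q = 80.4892, so price P = 404 - (1/2)·80.4892 = 363.7554.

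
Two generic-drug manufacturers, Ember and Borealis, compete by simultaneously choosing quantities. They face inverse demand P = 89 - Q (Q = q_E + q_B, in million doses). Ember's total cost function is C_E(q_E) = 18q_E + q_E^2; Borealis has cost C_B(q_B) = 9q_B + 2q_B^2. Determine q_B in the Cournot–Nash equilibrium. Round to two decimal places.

Ember's profit: π_E = (89 - Q)q_E - (18q_E + q_E²). Setting ∂π_E/∂q_E = 0: 71 - 4q_E - (q_B) = 0.
Borealis's first-order condition: 80 - 6q_B - (q_E) = 0.
Rearranging gives the reaction functions q_E = (71 - q_B)/4 and q_B = (80 - q_E)/6.
Solving the pair: q_E = 346/23, q_B = 249/23.

10.83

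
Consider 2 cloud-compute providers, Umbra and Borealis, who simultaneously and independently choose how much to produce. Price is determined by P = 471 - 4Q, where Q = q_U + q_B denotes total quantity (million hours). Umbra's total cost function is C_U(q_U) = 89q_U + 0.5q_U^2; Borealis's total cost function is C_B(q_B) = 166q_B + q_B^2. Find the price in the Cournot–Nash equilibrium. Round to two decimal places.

Umbra's profit: π_U = (471 - 4Q)q_U - (89q_U + (1/2)q_U²). Setting ∂π_U/∂q_U = 0: 382 - 9q_U - 4(q_B) = 0.
Borealis's first-order condition: 305 - 10q_B - 4(q_U) = 0.
So q_U = (382 - 4q_B)/9 and q_B = (305 - 4q_U)/10.
Substituting one into the other gives q_U = 1300/37 and q_B = 1217/74.
Total output Q = 51.5811, so price P = 471 - 4·51.5811 = 264.6757.

264.68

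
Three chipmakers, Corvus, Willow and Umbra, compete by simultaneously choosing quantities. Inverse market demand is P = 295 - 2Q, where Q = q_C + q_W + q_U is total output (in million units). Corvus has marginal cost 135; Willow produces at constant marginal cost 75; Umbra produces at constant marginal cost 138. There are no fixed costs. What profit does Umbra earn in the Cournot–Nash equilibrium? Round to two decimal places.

Corvus's profit: π_C = (295 - 2Q)q_C - (135q_C). Setting ∂π_C/∂q_C = 0: 160 - 4q_C - 2(q_W + q_U) = 0.
Willow's first-order condition: 220 - 4q_W - 2(q_C + q_U) = 0.
Umbra's first-order condition: 157 - 4q_U - 2(q_C + q_W) = 0.
Adding the 3 first-order conditions: 537 − 8Q = 0, so Q = 537/8.
Back-substituting: q_C = (160 − 537/4)/2 = 103/8, q_W = (220 − 537/4)/2 = 343/8, q_U = (157 − 537/4)/2 = 91/8.
Price P = 295 - 2·(537/8) = 643/4.
Umbra's profit: (643/4 - 138)·(91/8) = 258.7813.

258.78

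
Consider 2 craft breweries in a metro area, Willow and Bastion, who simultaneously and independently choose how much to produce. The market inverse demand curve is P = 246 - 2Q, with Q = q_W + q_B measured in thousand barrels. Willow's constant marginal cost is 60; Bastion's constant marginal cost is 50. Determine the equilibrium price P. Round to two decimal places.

118.67

Willow's profit: π_W = (246 - 2Q)q_W - (60q_W). Setting ∂π_W/∂q_W = 0: 186 - 4q_W - 2(q_B) = 0.
Bastion's first-order condition: 196 - 4q_B - 2(q_W) = 0.
Best responses: q_W = (186 - 2q_B)/4, q_B = (196 - 2q_W)/4.
Solving the pair: q_W = 88/3, q_B = 103/3.
Total output Q = 191/3, so price P = 246 - 2·(191/3) = 356/3.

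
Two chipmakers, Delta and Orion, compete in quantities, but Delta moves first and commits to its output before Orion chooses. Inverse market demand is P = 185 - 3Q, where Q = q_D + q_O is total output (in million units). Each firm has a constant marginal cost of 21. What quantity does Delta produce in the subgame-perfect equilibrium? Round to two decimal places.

27.33

The follower Orion best-responds to any q_D: π_O = (185 - 3Q)q_O - 21q_O.
Follower FOC: 164 - 3q_D - 6q_O = 0, so q_O(q_D) = (164 - 3q_D)/6.
Delta substitutes q_O(q_D) into its own profit: π_D = q_D(185 - 3q_D - (164 - 3q_D)/2) - 21q_D = (103 - (3/2)q_D)q_D - 21q_D.
The leader's first-order condition 82 - 3q_D = 0 yields q_D = 82/3.
Then q_O = (164 - 3·(82/3))/6 = 41/3.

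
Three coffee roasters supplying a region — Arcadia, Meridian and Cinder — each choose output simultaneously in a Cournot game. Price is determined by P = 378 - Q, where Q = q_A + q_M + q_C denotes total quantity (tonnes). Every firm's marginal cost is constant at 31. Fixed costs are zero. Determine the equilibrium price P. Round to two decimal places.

117.75

Each firm earns π_i = (378 - Q)q_i - 31q_i.
Setting ∂π_i/∂q_i = 0 with rivals' quantities fixed: 347 - 2q_i - Σ_{j≠i} q_j = 0.
By symmetry each firm produces the same amount; substituting Σ_{j≠i} q_j = 2q_i yields q_i = 347/4.
Total output Q = 1041/4, so price P = 378 - 1041/4 = 471/4.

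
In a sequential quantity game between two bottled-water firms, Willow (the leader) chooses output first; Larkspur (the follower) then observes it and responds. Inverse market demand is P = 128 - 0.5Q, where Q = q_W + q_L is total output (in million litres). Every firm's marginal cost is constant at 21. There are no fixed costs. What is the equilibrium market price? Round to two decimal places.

The follower Larkspur best-responds to any q_W: π_L = (128 - 0.5Q)q_L - 21q_L.
∂π_L/∂q_L = 107 - (1/2)q_W - q_L = 0 gives the reaction function q_L = (107 - (1/2)q_W).
Willow substitutes q_L(q_W) into its own profit: π_W = q_W(128 - (1/2)q_W - (107 - (1/2)q_W)/2) - 21q_W = (149/2 - (1/4)q_W)q_W - 21q_W.
Leader FOC: 107/2 - (1/2)q_W = 0, so q_W = 107.
Then q_L = (107 - (1/2)·107) = 107/2.
Total output Q = 321/2, so price P = 128 - (1/2)·(321/2) = 191/4.

47.75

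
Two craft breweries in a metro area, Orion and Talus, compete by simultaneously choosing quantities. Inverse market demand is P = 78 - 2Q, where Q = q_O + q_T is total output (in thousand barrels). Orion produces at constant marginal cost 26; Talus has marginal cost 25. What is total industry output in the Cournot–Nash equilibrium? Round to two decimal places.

Orion's profit: π_O = (78 - 2Q)q_O - (26q_O). Setting ∂π_O/∂q_O = 0: 52 - 4q_O - 2(q_T) = 0.
Talus's first-order condition: 53 - 4q_T - 2(q_O) = 0.
So q_O = (52 - 2q_T)/4 and q_T = (53 - 2q_O)/4.
Solving the pair: q_O = 17/2, q_T = 9.
Total output Q = 17/2 + 9 = 35/2.

17.50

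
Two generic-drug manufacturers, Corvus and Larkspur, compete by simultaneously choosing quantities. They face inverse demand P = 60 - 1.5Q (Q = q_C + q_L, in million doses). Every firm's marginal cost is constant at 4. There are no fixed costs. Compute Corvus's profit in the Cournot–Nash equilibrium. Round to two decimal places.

Each firm earns π_i = (60 - 1.5Q)q_i - 4q_i.
Setting ∂π_i/∂q_i = 0 with rivals' quantities fixed: 56 - 3q_i - (3/2)q_j = 0.
With identical firms every q_j equals q_i, so q_j = q_i and 56 = (9/2)q_i, giving q_i = 112/9.
Price P = 60 - (3/2)·(224/9) = 68/3.
Corvus's profit: (68/3 - 4)·(112/9) = 232.2963.

232.30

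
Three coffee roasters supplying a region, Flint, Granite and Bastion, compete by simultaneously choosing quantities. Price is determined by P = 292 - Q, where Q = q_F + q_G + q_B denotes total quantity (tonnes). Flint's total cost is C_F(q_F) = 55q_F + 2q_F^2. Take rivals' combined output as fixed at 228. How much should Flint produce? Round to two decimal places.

With rivals' combined output fixed at 228, Flint's profit is π_F = (292 - 228 - q_F)q_F - (55q_F + 2q_F²) = (64 - q_F)q_F - (55q_F + 2q_F²).
∂π_F/∂q_F = 9 - 6q_F = 0, so q_F = 3/2.

1.50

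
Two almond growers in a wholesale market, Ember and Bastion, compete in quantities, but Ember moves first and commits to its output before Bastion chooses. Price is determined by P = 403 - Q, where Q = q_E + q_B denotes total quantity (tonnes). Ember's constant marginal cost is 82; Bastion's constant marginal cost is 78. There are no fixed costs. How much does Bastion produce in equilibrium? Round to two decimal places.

Solve by backward induction. Given q_E, the follower Bastion maximises π_B = (403 - q_E - q_B)q_B - 78q_B.
Follower FOC: 325 - q_E - 2q_B = 0, so q_B(q_E) = (325 - q_E)/2.
The leader anticipates this reaction. Substituting into P = 403 - Q gives P = 481/2 - (1/2)q_E, so π_E = (481/2 - (1/2)q_E)q_E - 82q_E.
The leader's first-order condition 317/2 - q_E = 0 yields q_E = 317/2.
Then q_B = (325 - 317/2)/2 = 333/4.

83.25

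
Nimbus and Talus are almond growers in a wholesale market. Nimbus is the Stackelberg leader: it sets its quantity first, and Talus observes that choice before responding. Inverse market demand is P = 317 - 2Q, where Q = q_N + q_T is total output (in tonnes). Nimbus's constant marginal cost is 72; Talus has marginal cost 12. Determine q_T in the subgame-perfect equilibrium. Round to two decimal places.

The follower Talus best-responds to any q_N: π_T = (317 - 2Q)q_T - 12q_T.
Follower FOC: 305 - 2q_N - 4q_T = 0, so q_T(q_N) = (305 - 2q_N)/4.
The leader anticipates this reaction. Substituting into P = 317 - 2Q gives P = 329/2 - q_N, so π_N = (329/2 - q_N)q_N - 72q_N.
Maximising: ∂π_N/∂q_N = 185/2 - 2q_N = 0, giving q_N = 185/4.
Then q_T = (305 - 2·(185/4))/4 = 425/8.

53.13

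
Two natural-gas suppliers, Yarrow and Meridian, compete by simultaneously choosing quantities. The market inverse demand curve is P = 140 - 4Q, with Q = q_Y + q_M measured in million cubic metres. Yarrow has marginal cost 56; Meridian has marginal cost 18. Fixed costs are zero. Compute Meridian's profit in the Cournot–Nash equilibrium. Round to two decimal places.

Yarrow's profit: π_Y = (140 - 4Q)q_Y - (56q_Y). Setting ∂π_Y/∂q_Y = 0: 84 - 8q_Y - 4(q_M) = 0.
Meridian's profit: π_M = (140 - 4Q)q_M - (18q_M). Setting ∂π_M/∂q_M = 0: 122 - 8q_M - 4(q_Y) = 0.
So q_Y = (84 - 4q_M)/8 and q_M = (122 - 4q_Y)/8.
Solving the pair: q_Y = 23/6, q_M = 40/3.
Price P = 140 - 4·(103/6) = 214/3.
Meridian's profit: (214/3 - 18)·(40/3) = 711.1111.

711.11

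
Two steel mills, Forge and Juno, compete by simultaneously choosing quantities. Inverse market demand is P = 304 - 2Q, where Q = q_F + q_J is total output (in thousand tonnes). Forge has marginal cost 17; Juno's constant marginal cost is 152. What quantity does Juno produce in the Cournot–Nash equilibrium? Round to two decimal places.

2.83

Forge's profit: π_F = (304 - 2Q)q_F - (17q_F). Setting ∂π_F/∂q_F = 0: 287 - 4q_F - 2(q_J) = 0.
Juno's profit: π_J = (304 - 2Q)q_J - (152q_J). Setting ∂π_J/∂q_J = 0: 152 - 4q_J - 2(q_F) = 0.
Best responses: q_F = (287 - 2q_J)/4, q_J = (152 - 2q_F)/4.
Solving the pair: q_F = 211/3, q_J = 17/6.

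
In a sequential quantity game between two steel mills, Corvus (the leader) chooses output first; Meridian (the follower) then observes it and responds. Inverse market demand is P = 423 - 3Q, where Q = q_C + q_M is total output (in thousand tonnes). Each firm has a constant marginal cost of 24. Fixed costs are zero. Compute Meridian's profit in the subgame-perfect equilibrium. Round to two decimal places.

3316.69

The follower Meridian best-responds to any q_C: π_M = (423 - 3Q)q_M - 24q_M.
Setting the follower's marginal profit to zero, 399 - 3q_C - 6q_M = 0, i.e. q_M = (399 - 3q_C)/6.
Corvus substitutes q_M(q_C) into its own profit: π_C = q_C(423 - 3q_C - (399 - 3q_C)/2) - 24q_C = (447/2 - (3/2)q_C)q_C - 24q_C.
The leader's first-order condition 399/2 - 3q_C = 0 yields q_C = 133/2.
Then q_M = (399 - 3·(133/2))/6 = 133/4.
Price P = 423 - 3·(399/4) = 495/4.
Meridian's profit: (495/4 - 24)·(133/4) = 3316.6875.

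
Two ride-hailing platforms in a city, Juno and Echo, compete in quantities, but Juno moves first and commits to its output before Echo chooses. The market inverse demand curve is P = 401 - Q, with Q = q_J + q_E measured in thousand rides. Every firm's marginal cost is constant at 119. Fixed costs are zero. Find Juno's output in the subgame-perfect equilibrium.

Solve by backward induction. Given q_J, the follower Echo maximises π_E = (401 - q_J - q_E)q_E - 119q_E.
Follower FOC: 282 - q_J - 2q_E = 0, so q_E(q_J) = (282 - q_J)/2.
The leader anticipates this reaction. Substituting into P = 401 - Q gives P = 260 - (1/2)q_J, so π_J = (260 - (1/2)q_J)q_J - 119q_J.
Leader FOC: 141 - q_J = 0, so q_J = 141.
Then q_E = (282 - 141)/2 = 141/2.

141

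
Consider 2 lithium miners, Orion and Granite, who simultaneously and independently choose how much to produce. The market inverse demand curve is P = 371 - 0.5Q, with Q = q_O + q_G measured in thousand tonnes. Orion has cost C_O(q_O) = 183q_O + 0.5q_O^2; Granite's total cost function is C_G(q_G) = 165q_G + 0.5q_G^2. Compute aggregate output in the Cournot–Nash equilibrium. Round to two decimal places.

157.60

Orion's profit: π_O = (371 - 0.5Q)q_O - (183q_O + (1/2)q_O²). Setting ∂π_O/∂q_O = 0: 188 - 2q_O - (1/2)(q_G) = 0.
Granite's first-order condition: 206 - 2q_G - (1/2)(q_O) = 0.
So q_O = (188 - (1/2)q_G)/2 and q_G = (206 - (1/2)q_O)/2.
Substituting one into the other gives q_O = 364/5 and q_G = 424/5.
Total output Q = 364/5 + 424/5 = 788/5.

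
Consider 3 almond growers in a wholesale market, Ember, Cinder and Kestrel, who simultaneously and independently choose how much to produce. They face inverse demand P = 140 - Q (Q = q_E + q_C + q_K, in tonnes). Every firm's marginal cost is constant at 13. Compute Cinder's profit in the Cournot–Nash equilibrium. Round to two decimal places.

Each firm earns π_i = (140 - Q)q_i - 13q_i.
First-order condition (treating rivals' output as given): 127 - 2q_i - Σ_{j≠i} q_j = 0.
By symmetry each firm produces the same amount; substituting Σ_{j≠i} q_j = 2q_i yields q_i = 127/4.
Price P = 140 - 381/4 = 179/4.
Cinder's profit: (179/4 - 13)·(127/4) = 1008.0625.

1008.06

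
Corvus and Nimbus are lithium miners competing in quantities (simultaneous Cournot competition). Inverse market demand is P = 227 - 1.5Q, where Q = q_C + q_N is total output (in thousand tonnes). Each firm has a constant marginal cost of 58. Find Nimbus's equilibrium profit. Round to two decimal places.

A representative firm's profit is π_i = q_i(227 - 1.5Q) - 58q_i.
First-order condition (treating rivals' output as given): 169 - 3q_i - (3/2)q_j = 0.
With identical firms every q_j equals q_i, so q_j = q_i and 169 = (9/2)q_i, giving q_i = 338/9.
Price P = 227 - (3/2)·(676/9) = 343/3.
Nimbus's profit: (343/3 - 58)·(338/9) = 2115.6296.

2115.63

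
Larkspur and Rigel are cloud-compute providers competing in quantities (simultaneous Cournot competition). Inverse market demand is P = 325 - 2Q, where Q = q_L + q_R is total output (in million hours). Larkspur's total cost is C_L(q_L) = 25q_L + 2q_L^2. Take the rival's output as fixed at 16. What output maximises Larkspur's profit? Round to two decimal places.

33.50

With the rival's output fixed at 16, Larkspur's profit is π_L = (325 - 2·16 - 2q_L)q_L - (25q_L + 2q_L²) = (293 - 2q_L)q_L - (25q_L + 2q_L²).
∂π_L/∂q_L = 268 - 8q_L = 0, so q_L = 67/2.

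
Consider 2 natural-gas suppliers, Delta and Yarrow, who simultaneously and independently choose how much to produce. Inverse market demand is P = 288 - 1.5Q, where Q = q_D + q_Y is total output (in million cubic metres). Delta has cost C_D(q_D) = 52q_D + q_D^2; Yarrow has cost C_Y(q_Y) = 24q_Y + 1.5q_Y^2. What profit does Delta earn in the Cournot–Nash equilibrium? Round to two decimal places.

3377.65

Delta's profit: π_D = (288 - 1.5Q)q_D - (52q_D + q_D²). Setting ∂π_D/∂q_D = 0: 236 - 5q_D - (3/2)(q_Y) = 0.
Yarrow's profit: π_Y = (288 - 1.5Q)q_Y - (24q_Y + (3/2)q_Y²). Setting ∂π_Y/∂q_Y = 0: 264 - 6q_Y - (3/2)(q_D) = 0.
Best responses: q_D = (236 - (3/2)q_Y)/5, q_Y = (264 - (3/2)q_D)/6.
Substituting one into the other gives q_D = 1360/37 and q_Y = 1288/37.
Price P = 288 - (3/2)·71.5676 = 180.6486.
Delta's profit: 180.6486·(1360/37) - 52·(1360/37) - (1360/37)² = 3377.6479.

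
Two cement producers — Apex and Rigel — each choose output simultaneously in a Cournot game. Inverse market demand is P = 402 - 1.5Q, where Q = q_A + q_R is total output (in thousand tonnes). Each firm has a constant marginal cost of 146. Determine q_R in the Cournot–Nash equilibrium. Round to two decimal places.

56.89

A representative firm's profit is π_i = q_i(402 - 1.5Q) - 146q_i.
First-order condition (treating rivals' output as given): 256 - 3q_i - (3/2)q_j = 0.
By symmetry each firm produces the same amount; substituting q_j = q_i yields q_i = 256/(9/2) = 512/9.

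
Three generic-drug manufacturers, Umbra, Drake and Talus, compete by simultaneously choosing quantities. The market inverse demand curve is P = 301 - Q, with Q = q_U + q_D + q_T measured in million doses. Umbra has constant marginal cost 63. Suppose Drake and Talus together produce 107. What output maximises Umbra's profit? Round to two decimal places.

With rivals' combined output fixed at 107, Umbra's profit is π_U = (301 - 107 - q_U)q_U - (63q_U) = (194 - q_U)q_U - (63q_U).
∂π_U/∂q_U = 131 - 2q_U = 0, so q_U = 131/2.

65.50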